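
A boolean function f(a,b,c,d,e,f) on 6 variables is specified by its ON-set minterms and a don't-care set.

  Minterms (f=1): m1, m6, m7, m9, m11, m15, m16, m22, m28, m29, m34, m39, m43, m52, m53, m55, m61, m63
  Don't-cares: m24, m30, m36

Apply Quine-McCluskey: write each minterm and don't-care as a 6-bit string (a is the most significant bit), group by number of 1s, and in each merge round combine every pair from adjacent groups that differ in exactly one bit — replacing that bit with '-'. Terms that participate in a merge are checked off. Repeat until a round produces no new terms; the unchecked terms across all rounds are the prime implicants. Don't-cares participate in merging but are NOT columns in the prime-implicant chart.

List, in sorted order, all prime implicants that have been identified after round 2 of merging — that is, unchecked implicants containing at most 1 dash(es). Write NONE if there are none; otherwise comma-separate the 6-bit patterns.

-00111, -01011, -11101, 0-0110, 00-001, 00-111, 00011-, 001-11, 0010-1, 01-000, 01-110, 011-00, 0111-0, 01110-, 1-0100, 1-0111, 100010, 11010-

Round 0: 000001✓ 000110✓ 000111✓ 001001✓ 001011✓ 001111✓ 010000✓ 010110✓ 011000✓ 011100✓ 011101✓ 011110✓ 100010 100100✓ 100111✓ 101011✓ 110100✓ 110101✓ 110111✓ 111101✓ 111111✓
Round 1: -00111 -01011 -11101 0-0110 00-001 00-111 00011- 001-11 0010-1 01-000 01-110 011-00 0111-0 01110- 1-0100 1-0111 11-101✓ 11-111✓ 1101-1✓ 11010- 1111-1✓
Round 2: 11-1-1
PIs = {-00111, -01011, -11101, 0-0110, 00-001, 00-111, 00011-, 001-11, 0010-1, 01-000, 01-110, 011-00, 0111-0, 01110-, 1-0100, 1-0111, 100010, 11-1-1, 11010-}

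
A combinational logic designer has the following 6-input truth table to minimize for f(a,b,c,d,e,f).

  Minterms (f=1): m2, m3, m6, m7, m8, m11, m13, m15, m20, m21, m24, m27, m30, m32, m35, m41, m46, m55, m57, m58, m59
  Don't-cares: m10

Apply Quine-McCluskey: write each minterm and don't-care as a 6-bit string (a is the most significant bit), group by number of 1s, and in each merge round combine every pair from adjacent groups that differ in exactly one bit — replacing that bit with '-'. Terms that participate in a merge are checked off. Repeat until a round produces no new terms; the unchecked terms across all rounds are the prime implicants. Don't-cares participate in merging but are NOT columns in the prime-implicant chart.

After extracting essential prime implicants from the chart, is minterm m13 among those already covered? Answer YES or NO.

YES

Round 0: 000010✓ 000011✓ 000110✓ 000111✓ 001000✓ 001010✓ 001011✓ 001101✓ 001111✓ 010100✓ 010101✓ 011000✓ 011011✓ 011110 100000 100011✓ 101001✓ 101110 110111 111001✓ 111010✓ 111011✓
Round 1: -00011 -11011 0-1000 0-1011 00-010✓ 00-011✓ 00-111✓ 000-10✓ 000-11✓ 00001-✓ 00011-✓ 001-11✓ 0010-0 00101-✓ 0011-1 01010- 1-1001 1110-1 11101-
Round 2: 00--11 00-01- 000-1-
PIs = {-00011, -11011, 0-1000, 0-1011, 00--11, 00-01-, 000-1-, 0010-0, 0011-1, 01010-, 011110, 1-1001, 100000, 101110, 110111, 1110-1, 11101-}
Coverage chart:
  m2: 00-01-,000-1-
  m3: -00011,00--11,00-01-,000-1-
  m6: 000-1- ←essential
  m7: 00--11,000-1-
  m8: 0-1000,0010-0
  m11: 0-1011,00--11,00-01-
  m13: 0011-1 ←essential
  m15: 00--11,0011-1
  m20: 01010- ←essential
  m21: 01010- ←essential
  m24: 0-1000 ←essential
  m27: -11011,0-1011
  m30: 011110 ←essential
  m32: 100000 ←essential
  m35: -00011 ←essential
  m41: 1-1001 ←essential
  m46: 101110 ←essential
  m55: 110111 ←essential
  m57: 1-1001,1110-1
  m58: 11101- ←essential
  m59: -11011,1110-1,11101-
Essential: -00011, 0-1000, 000-1-, 0011-1, 01010-, 011110, 1-1001, 100000, 101110, 110111, 11101-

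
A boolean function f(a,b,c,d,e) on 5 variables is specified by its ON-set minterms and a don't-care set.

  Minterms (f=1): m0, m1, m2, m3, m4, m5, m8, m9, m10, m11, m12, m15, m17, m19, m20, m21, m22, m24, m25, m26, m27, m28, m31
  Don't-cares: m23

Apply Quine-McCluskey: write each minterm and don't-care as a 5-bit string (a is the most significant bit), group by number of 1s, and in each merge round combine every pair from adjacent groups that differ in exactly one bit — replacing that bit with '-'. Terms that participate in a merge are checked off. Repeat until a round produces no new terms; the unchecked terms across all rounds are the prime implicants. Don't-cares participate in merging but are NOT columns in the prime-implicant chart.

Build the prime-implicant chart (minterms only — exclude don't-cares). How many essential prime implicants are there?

4

[col 0] 00000*, 00001*, 00010*, 00011*, 00100*, 00101*, 01000*, 01001*, 01010*, 01011*, 01100*, 01111*, 10001*, 10011*, 10100*, 10101*, 10110*, 10111*, 11000*, 11001*, 11010*, 11011*, 11100*, 11111*
[col 1] -0001*, -0011*, -0100*, -0101*, -1000*, -1001*, -1010*, -1011*, -1100*, -1111*, 0-000*, 0-001*, 0-010*, 0-011*, 0-100*, 00-00*, 00-01*, 000-0*, 000-1*, 0000-*, 0001-*, 0010-*, 01-00*, 01-11*, 010-0*, 010-1*, 0100-*, 0101-*, 1-001*, 1-011*, 1-100*, 1-111*, 10-01*, 10-11*, 100-1*, 101-0*, 101-1*, 1010-*, 1011-*, 11-00*, 11-11*, 110-0*, 110-1*, 1100-*, 1101-*
[col 2] --001*, --011*, --100, -0-01, -00-1*, -010-, -1-00, -1-11, -10-0*, -10-1*, -100-*, -101-*, 0--00, 0-0-0*, 0-0-1*, 0-00-*, 0-01-*, 00-0-, 000--*, 010--*, 1--11, 1-0-1*, 10--1, 101--, 110--*
[col 3] --0-1, -10--, 0-0--
Prime implicants: --0-1, --100, -0-01, -010-, -1-00, -1-11, -10--, 0--00, 0-0--, 00-0-, 1--11, 10--1, 101--
PI chart (minterm → PIs covering it):
  0 | 0--00,0-0--,00-0-
  1 | --0-1,-0-01,0-0--,00-0-
  2 | 0-0--  (sole → essential)
  3 | --0-1,0-0--
  4 | --100,-010-,0--00,00-0-
  5 | -0-01,-010-,00-0-
  8 | -1-00,-10--,0--00,0-0--
  9 | --0-1,-10--,0-0--
  10 | -10--,0-0--
  11 | --0-1,-1-11,-10--,0-0--
  12 | --100,-1-00,0--00
  15 | -1-11  (sole → essential)
  17 | --0-1,-0-01,10--1
  19 | --0-1,1--11,10--1
  20 | --100,-010-,101--
  21 | -0-01,-010-,10--1,101--
  22 | 101--  (sole → essential)
  24 | -1-00,-10--
  25 | --0-1,-10--
  26 | -10--  (sole → essential)
  27 | --0-1,-1-11,-10--,1--11
  28 | --100,-1-00
  31 | -1-11,1--11
Essential prime implicants: -1-11, -10--, 0-0--, 101--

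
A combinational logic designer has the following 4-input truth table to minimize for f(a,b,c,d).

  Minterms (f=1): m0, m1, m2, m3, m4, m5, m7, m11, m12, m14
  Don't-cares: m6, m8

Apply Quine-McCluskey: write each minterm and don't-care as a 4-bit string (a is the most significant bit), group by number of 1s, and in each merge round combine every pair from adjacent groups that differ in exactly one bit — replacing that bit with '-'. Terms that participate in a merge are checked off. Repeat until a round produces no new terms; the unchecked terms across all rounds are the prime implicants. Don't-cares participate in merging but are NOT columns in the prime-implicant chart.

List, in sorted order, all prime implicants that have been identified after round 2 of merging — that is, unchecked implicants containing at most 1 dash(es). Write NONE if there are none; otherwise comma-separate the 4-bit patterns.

Round 0: 0000✓ 0001✓ 0010✓ 0011✓ 0100✓ 0101✓ 0110✓ 0111✓ 1000✓ 1011✓ 1100✓ 1110✓
Round 1: -000✓ -011 -100✓ -110✓ 0-00✓ 0-01✓ 0-10✓ 0-11✓ 00-0✓ 00-1✓ 000-✓ 001-✓ 01-0✓ 01-1✓ 010-✓ 011-✓ 1-00✓ 11-0✓
Round 2: --00 -1-0 0--0✓ 0--1✓ 0-0-✓ 0-1-✓ 00--✓ 01--✓
Round 3: 0---
PIs = {--00, -011, -1-0, 0---}

-011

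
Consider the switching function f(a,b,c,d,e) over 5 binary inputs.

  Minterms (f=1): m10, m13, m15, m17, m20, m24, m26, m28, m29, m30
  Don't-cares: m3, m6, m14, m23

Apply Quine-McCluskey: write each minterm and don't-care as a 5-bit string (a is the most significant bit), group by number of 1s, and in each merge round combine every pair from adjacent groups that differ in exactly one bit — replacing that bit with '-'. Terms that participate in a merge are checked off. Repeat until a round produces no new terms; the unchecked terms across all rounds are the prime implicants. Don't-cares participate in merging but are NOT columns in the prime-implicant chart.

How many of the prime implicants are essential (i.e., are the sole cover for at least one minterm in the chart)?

4

Round 0: 00011 00110✓ 01010✓ 01101✓ 01110✓ 01111✓ 10001 10100✓ 10111 11000✓ 11010✓ 11100✓ 11101✓ 11110✓
Round 1: -1010✓ -1101 -1110✓ 0-110 01-10✓ 011-1 0111- 1-100 11-00✓ 11-10✓ 110-0✓ 111-0✓ 1110-
Round 2: -1-10 11--0
PIs = {-1-10, -1101, 0-110, 00011, 011-1, 0111-, 1-100, 10001, 10111, 11--0, 1110-}
Coverage chart:
  m10: -1-10 ←essential
  m13: -1101,011-1
  m15: 011-1,0111-
  m17: 10001 ←essential
  m20: 1-100 ←essential
  m24: 11--0 ←essential
  m26: -1-10,11--0
  m28: 1-100,11--0,1110-
  m29: -1101,1110-
  m30: -1-10,11--0
Essential: -1-10, 1-100, 10001, 11--0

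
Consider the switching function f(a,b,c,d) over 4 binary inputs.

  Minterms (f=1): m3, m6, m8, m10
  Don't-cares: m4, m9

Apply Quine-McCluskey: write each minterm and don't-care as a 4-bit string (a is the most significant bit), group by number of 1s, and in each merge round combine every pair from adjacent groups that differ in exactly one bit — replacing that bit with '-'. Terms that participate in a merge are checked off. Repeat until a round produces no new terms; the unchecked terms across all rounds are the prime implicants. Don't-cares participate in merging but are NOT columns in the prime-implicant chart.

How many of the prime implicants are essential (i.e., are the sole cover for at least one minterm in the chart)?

Round 0: 0011 0100✓ 0110✓ 1000✓ 1001✓ 1010✓
Round 1: 01-0 10-0 100-
PIs = {0011, 01-0, 10-0, 100-}
Coverage chart:
  m3: 0011 ←essential
  m6: 01-0 ←essential
  m8: 10-0,100-
  m10: 10-0 ←essential
Essential: 0011, 01-0, 10-0

3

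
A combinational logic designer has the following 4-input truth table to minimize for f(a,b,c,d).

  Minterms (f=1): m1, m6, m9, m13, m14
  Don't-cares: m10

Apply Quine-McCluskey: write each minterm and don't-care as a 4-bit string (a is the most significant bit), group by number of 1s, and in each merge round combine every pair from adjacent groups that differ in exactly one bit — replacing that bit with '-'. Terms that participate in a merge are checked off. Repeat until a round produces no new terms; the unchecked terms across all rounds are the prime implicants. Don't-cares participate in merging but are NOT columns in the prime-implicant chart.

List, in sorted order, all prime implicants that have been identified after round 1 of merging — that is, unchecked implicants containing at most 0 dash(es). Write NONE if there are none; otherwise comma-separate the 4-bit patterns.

NONE

[col 0] 0001*, 0110*, 1001*, 1010*, 1101*, 1110*
[col 1] -001, -110, 1-01, 1-10
Prime implicants: -001, -110, 1-01, 1-10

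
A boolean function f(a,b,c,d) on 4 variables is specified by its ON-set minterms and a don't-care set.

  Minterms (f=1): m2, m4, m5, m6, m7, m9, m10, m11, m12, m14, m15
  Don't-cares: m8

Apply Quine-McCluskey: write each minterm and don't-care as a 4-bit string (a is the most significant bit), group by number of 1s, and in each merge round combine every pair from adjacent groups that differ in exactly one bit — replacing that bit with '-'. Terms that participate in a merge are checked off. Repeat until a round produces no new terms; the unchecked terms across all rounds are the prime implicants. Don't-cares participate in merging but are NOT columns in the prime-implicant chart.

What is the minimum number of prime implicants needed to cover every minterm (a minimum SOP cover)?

5

size-2^0 implicants → 0010(✓)  0100(✓)  0101(✓)  0110(✓)  0111(✓)  1000(✓)  1001(✓)  1010(✓)  1011(✓)  1100(✓)  1110(✓)  1111(✓)
size-2^1 implicants → -010(✓)  -100(✓)  -110(✓)  -111(✓)  0-10(✓)  01-0(✓)  01-1(✓)  010-(✓)  011-(✓)  1-00(✓)  1-10(✓)  1-11(✓)  10-0(✓)  10-1(✓)  100-(✓)  101-(✓)  11-0(✓)  111-(✓)
size-2^2 implicants → --10  -1-0  -11-  01--  1--0  1-1-  10--
Unchecked terms (primes): --10, -1-0, -11-, 01--, 1--0, 1-1-, 10--
Minterm coverage:
  m2 ⊆ --10 [E]
  m4 ⊆ -1-0,01--
  m5 ⊆ 01-- [E]
  m6 ⊆ --10,-1-0,-11-,01--
  m7 ⊆ -11-,01--
  m9 ⊆ 10-- [E]
  m10 ⊆ --10,1--0,1-1-,10--
  m11 ⊆ 1-1-,10--
  m12 ⊆ -1-0,1--0
  m14 ⊆ --10,-1-0,-11-,1--0,1-1-
  m15 ⊆ -11-,1-1-
E = {--10, 01--, 10--}
Petrick residual → -1-0, -11-
Cover = cd' + bd' + bc + a'b + ab'  |cover|=5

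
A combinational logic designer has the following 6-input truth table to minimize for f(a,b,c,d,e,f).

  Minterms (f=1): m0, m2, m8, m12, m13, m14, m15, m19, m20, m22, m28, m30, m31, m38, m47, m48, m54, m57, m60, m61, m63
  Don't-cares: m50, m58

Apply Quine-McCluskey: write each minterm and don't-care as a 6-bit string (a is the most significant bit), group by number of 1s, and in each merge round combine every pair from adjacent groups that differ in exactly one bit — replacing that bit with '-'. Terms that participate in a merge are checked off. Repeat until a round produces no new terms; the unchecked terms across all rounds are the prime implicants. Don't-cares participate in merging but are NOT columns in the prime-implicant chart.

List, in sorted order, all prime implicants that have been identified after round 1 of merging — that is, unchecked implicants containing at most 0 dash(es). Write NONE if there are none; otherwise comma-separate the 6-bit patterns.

010011

[col 0] 000000*, 000010*, 001000*, 001100*, 001101*, 001110*, 001111*, 010011, 010100*, 010110*, 011100*, 011110*, 011111*, 100110*, 101111*, 110000*, 110010*, 110110*, 111001*, 111010*, 111100*, 111101*, 111111*
[col 1] -01111*, -10110, -11100, -11111*, 0-1100*, 0-1110*, 0-1111*, 00-000, 0000-0, 001-00, 0011-0*, 0011-1*, 00110-*, 00111-*, 01-100*, 01-110*, 0101-0*, 0111-0*, 01111-*, 1-0110, 1-1111*, 11-010, 110-10, 1100-0, 111-01, 1111-1, 11110-
[col 2] --1111, 0-11-0, 0-111-, 0011--, 01-1-0
Prime implicants: --1111, -10110, -11100, 0-11-0, 0-111-, 00-000, 0000-0, 001-00, 0011--, 01-1-0, 010011, 1-0110, 11-010, 110-10, 1100-0, 111-01, 1111-1, 11110-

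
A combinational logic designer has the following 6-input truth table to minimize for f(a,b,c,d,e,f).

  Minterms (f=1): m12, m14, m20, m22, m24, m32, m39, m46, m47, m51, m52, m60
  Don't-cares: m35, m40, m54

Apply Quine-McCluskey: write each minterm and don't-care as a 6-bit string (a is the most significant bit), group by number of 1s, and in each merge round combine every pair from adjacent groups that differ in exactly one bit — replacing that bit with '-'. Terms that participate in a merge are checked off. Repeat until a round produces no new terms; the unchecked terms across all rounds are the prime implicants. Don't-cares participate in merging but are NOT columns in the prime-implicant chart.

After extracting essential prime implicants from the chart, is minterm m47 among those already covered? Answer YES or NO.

NO

[col 0] 001100*, 001110*, 010100*, 010110*, 011000, 100000*, 100011*, 100111*, 101000*, 101110*, 101111*, 110011*, 110100*, 110110*, 111100*
[col 1] -01110, -10100*, -10110*, 0011-0, 0101-0*, 1-0011, 10-000, 10-111, 100-11, 10111-, 11-100, 1101-0*
[col 2] -101-0
Prime implicants: -01110, -101-0, 0011-0, 011000, 1-0011, 10-000, 10-111, 100-11, 10111-, 11-100
PI chart (minterm → PIs covering it):
  12 | 0011-0  (sole → essential)
  14 | -01110,0011-0
  20 | -101-0  (sole → essential)
  22 | -101-0  (sole → essential)
  24 | 011000  (sole → essential)
  32 | 10-000  (sole → essential)
  39 | 10-111,100-11
  46 | -01110,10111-
  47 | 10-111,10111-
  51 | 1-0011  (sole → essential)
  52 | -101-0,11-100
  60 | 11-100  (sole → essential)
Essential prime implicants: -101-0, 0011-0, 011000, 1-0011, 10-000, 11-100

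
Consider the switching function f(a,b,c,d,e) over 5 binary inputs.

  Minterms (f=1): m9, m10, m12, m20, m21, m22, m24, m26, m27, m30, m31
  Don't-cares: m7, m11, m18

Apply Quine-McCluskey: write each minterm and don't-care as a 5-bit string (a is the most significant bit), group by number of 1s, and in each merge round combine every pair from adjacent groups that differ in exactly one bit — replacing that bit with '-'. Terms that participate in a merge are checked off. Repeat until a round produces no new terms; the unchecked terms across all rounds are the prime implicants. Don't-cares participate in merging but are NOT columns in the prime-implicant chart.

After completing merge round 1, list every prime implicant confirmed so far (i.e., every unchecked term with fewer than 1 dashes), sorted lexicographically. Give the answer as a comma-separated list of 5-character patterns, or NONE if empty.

size-2^0 implicants → 00111  01001(✓)  01010(✓)  01011(✓)  01100  10010(✓)  10100(✓)  10101(✓)  10110(✓)  11000(✓)  11010(✓)  11011(✓)  11110(✓)  11111(✓)
size-2^1 implicants → -1010(✓)  -1011(✓)  010-1  0101-(✓)  1-010(✓)  1-110(✓)  10-10(✓)  101-0  1010-  11-10(✓)  11-11(✓)  110-0  1101-(✓)  1111-(✓)
size-2^2 implicants → -101-  1--10  11-1-
Unchecked terms (primes): -101-, 00111, 010-1, 01100, 1--10, 101-0, 1010-, 11-1-, 110-0

00111, 01100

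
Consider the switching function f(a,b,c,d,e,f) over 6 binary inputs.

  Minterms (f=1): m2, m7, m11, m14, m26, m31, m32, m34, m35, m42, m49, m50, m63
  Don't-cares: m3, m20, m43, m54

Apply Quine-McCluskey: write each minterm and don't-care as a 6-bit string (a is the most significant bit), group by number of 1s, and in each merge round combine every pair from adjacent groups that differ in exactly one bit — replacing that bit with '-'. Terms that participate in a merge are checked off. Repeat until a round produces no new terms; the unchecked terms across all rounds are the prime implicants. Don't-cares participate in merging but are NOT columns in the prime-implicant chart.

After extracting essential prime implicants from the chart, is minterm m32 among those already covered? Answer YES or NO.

[col 0] 000010*, 000011*, 000111*, 001011*, 001110, 010100, 011010, 011111*, 100000*, 100010*, 100011*, 101010*, 101011*, 110001, 110010*, 110110*, 111111*
[col 1] -00010*, -00011*, -01011*, -11111, 00-011*, 000-11, 00001-*, 1-0010, 10-010*, 10-011*, 1000-0, 10001-*, 10101-*, 110-10
[col 2] -0-011, -0001-, 10-01-
Prime implicants: -0-011, -0001-, -11111, 000-11, 001110, 010100, 011010, 1-0010, 10-01-, 1000-0, 110-10, 110001
PI chart (minterm → PIs covering it):
  2 | -0001-  (sole → essential)
  7 | 000-11  (sole → essential)
  11 | -0-011  (sole → essential)
  14 | 001110  (sole → essential)
  26 | 011010  (sole → essential)
  31 | -11111  (sole → essential)
  32 | 1000-0  (sole → essential)
  34 | -0001-,1-0010,10-01-,1000-0
  35 | -0-011,-0001-,10-01-
  42 | 10-01-  (sole → essential)
  49 | 110001  (sole → essential)
  50 | 1-0010,110-10
  63 | -11111  (sole → essential)
Essential prime implicants: -0-011, -0001-, -11111, 000-11, 001110, 011010, 10-01-, 1000-0, 110001

YES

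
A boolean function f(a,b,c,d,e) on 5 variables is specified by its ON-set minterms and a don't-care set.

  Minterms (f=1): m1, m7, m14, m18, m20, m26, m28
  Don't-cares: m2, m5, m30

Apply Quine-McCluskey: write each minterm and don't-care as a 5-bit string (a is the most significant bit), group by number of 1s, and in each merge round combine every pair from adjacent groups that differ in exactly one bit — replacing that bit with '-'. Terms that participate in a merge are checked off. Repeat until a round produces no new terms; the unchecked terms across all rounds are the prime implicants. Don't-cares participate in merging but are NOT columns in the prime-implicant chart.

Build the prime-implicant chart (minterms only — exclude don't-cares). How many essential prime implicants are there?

4

Round 0: 00001✓ 00010✓ 00101✓ 00111✓ 01110✓ 10010✓ 10100✓ 11010✓ 11100✓ 11110✓
Round 1: -0010 -1110 00-01 001-1 1-010 1-100 11-10 111-0
PIs = {-0010, -1110, 00-01, 001-1, 1-010, 1-100, 11-10, 111-0}
Coverage chart:
  m1: 00-01 ←essential
  m7: 001-1 ←essential
  m14: -1110 ←essential
  m18: -0010,1-010
  m20: 1-100 ←essential
  m26: 1-010,11-10
  m28: 1-100,111-0
Essential: -1110, 00-01, 001-1, 1-100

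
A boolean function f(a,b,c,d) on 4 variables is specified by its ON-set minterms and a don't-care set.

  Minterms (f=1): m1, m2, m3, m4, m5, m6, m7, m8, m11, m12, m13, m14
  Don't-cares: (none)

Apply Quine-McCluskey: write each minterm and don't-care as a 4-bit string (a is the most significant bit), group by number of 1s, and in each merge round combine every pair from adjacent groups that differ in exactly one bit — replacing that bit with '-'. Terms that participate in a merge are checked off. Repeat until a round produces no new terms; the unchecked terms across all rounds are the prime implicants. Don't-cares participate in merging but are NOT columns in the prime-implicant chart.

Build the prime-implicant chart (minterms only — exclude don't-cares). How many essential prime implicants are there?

6

[col 0] 0001*, 0010*, 0011*, 0100*, 0101*, 0110*, 0111*, 1000*, 1011*, 1100*, 1101*, 1110*
[col 1] -011, -100*, -101*, -110*, 0-01*, 0-10*, 0-11*, 00-1*, 001-*, 01-0*, 01-1*, 010-*, 011-*, 1-00, 11-0*, 110-*
[col 2] -1-0, -10-, 0--1, 0-1-, 01--
Prime implicants: -011, -1-0, -10-, 0--1, 0-1-, 01--, 1-00
PI chart (minterm → PIs covering it):
  1 | 0--1  (sole → essential)
  2 | 0-1-  (sole → essential)
  3 | -011,0--1,0-1-
  4 | -1-0,-10-,01--
  5 | -10-,0--1,01--
  6 | -1-0,0-1-,01--
  7 | 0--1,0-1-,01--
  8 | 1-00  (sole → essential)
  11 | -011  (sole → essential)
  12 | -1-0,-10-,1-00
  13 | -10-  (sole → essential)
  14 | -1-0  (sole → essential)
Essential prime implicants: -011, -1-0, -10-, 0--1, 0-1-, 1-00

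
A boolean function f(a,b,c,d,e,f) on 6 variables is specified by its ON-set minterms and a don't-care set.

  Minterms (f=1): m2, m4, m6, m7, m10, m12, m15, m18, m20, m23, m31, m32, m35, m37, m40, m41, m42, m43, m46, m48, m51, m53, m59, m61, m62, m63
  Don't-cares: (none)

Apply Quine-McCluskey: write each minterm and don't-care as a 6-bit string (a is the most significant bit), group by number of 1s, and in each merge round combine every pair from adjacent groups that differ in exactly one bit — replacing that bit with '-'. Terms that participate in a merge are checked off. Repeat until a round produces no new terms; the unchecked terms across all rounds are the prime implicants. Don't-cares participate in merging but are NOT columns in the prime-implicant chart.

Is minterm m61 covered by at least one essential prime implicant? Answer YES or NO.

NO

size-2^0 implicants → 000010(✓)  000100(✓)  000110(✓)  000111(✓)  001010(✓)  001100(✓)  001111(✓)  010010(✓)  010100(✓)  010111(✓)  011111(✓)  100000(✓)  100011(✓)  100101(✓)  101000(✓)  101001(✓)  101010(✓)  101011(✓)  101110(✓)  110000(✓)  110011(✓)  110101(✓)  111011(✓)  111101(✓)  111110(✓)  111111(✓)
size-2^1 implicants → -01010  -11111  0-0010  0-0100  0-0111(✓)  0-1111(✓)  00-010  00-100  00-111(✓)  000-10  0001-0  00011-  01-111(✓)  1-0000  1-0011(✓)  1-0101  1-1011(✓)  1-1110  10-000  10-011(✓)  101-10  1010-0(✓)  1010-1(✓)  10100-(✓)  10101-(✓)  11-011(✓)  11-101  111-11  1111-1  11111-
size-2^2 implicants → 0--111  1--011  1010--
Unchecked terms (primes): -01010, -11111, 0--111, 0-0010, 0-0100, 00-010, 00-100, 000-10, 0001-0, 00011-, 1--011, 1-0000, 1-0101, 1-1110, 10-000, 101-10, 1010--, 11-101, 111-11, 1111-1, 11111-
Minterm coverage:
  m2 ⊆ 0-0010,00-010,000-10
  m4 ⊆ 0-0100,00-100,0001-0
  m6 ⊆ 000-10,0001-0,00011-
  m7 ⊆ 0--111,00011-
  m10 ⊆ -01010,00-010
  m12 ⊆ 00-100 [E]
  m15 ⊆ 0--111 [E]
  m18 ⊆ 0-0010 [E]
  m20 ⊆ 0-0100 [E]
  m23 ⊆ 0--111 [E]
  m31 ⊆ -11111,0--111
  m32 ⊆ 1-0000,10-000
  m35 ⊆ 1--011 [E]
  m37 ⊆ 1-0101 [E]
  m40 ⊆ 10-000,1010--
  m41 ⊆ 1010-- [E]
  m42 ⊆ -01010,101-10,1010--
  m43 ⊆ 1--011,1010--
  m46 ⊆ 1-1110,101-10
  m48 ⊆ 1-0000 [E]
  m51 ⊆ 1--011 [E]
  m53 ⊆ 1-0101,11-101
  m59 ⊆ 1--011,111-11
  m61 ⊆ 11-101,1111-1
  m62 ⊆ 1-1110,11111-
  m63 ⊆ -11111,111-11,1111-1,11111-
E = {0--111, 0-0010, 0-0100, 00-100, 1--011, 1-0000, 1-0101, 1010--}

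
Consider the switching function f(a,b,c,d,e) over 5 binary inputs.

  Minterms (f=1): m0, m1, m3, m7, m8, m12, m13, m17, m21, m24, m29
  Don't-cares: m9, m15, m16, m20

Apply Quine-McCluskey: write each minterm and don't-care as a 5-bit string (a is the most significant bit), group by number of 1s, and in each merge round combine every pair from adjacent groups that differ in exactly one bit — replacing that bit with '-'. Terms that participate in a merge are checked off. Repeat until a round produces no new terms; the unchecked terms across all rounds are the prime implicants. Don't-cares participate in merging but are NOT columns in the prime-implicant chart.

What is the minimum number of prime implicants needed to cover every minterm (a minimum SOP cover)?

5

size-2^0 implicants → 00000(✓)  00001(✓)  00011(✓)  00111(✓)  01000(✓)  01001(✓)  01100(✓)  01101(✓)  01111(✓)  10000(✓)  10001(✓)  10100(✓)  10101(✓)  11000(✓)  11101(✓)
size-2^1 implicants → -0000(✓)  -0001(✓)  -1000(✓)  -1101  0-000(✓)  0-001(✓)  0-111  00-11  000-1  0000-(✓)  01-00(✓)  01-01(✓)  0100-(✓)  011-1  0110-(✓)  1-000(✓)  1-101  10-00(✓)  10-01(✓)  1000-(✓)  1010-(✓)
size-2^2 implicants → --000  -000-  0-00-  01-0-  10-0-
Unchecked terms (primes): --000, -000-, -1101, 0-00-, 0-111, 00-11, 000-1, 01-0-, 011-1, 1-101, 10-0-
Minterm coverage:
  m0 ⊆ --000,-000-,0-00-
  m1 ⊆ -000-,0-00-,000-1
  m3 ⊆ 00-11,000-1
  m7 ⊆ 0-111,00-11
  m8 ⊆ --000,0-00-,01-0-
  m12 ⊆ 01-0- [E]
  m13 ⊆ -1101,01-0-,011-1
  m17 ⊆ -000-,10-0-
  m21 ⊆ 1-101,10-0-
  m24 ⊆ --000 [E]
  m29 ⊆ -1101,1-101
E = {--000, 01-0-}
Petrick residual → -000-, 00-11, 1-101
Cover = c'd'e' + b'c'd' + a'b'de + a'bd' + acd'e  |cover|=5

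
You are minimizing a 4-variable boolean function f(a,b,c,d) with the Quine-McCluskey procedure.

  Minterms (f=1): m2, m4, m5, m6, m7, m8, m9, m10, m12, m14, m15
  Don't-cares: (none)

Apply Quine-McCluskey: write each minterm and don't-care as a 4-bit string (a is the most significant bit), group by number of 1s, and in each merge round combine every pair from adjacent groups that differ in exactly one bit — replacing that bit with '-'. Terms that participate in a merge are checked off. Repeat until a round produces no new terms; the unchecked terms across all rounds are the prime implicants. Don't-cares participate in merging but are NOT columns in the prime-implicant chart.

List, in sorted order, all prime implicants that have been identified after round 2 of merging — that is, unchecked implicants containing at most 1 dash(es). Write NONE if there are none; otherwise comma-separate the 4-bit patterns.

[col 0] 0010*, 0100*, 0101*, 0110*, 0111*, 1000*, 1001*, 1010*, 1100*, 1110*, 1111*
[col 1] -010*, -100*, -110*, -111*, 0-10*, 01-0*, 01-1*, 010-*, 011-*, 1-00*, 1-10*, 10-0*, 100-, 11-0*, 111-*
[col 2] --10, -1-0, -11-, 01--, 1--0
Prime implicants: --10, -1-0, -11-, 01--, 1--0, 100-

100-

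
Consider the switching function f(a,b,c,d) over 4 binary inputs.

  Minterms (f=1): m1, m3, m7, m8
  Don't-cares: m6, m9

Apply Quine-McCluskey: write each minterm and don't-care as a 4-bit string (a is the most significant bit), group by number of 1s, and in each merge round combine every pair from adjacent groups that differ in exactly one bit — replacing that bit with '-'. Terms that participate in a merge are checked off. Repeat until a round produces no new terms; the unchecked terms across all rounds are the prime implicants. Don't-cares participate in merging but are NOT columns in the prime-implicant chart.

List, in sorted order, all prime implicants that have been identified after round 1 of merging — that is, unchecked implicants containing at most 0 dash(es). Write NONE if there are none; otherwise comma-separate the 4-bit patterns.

NONE

[col 0] 0001*, 0011*, 0110*, 0111*, 1000*, 1001*
[col 1] -001, 0-11, 00-1, 011-, 100-
Prime implicants: -001, 0-11, 00-1, 011-, 100-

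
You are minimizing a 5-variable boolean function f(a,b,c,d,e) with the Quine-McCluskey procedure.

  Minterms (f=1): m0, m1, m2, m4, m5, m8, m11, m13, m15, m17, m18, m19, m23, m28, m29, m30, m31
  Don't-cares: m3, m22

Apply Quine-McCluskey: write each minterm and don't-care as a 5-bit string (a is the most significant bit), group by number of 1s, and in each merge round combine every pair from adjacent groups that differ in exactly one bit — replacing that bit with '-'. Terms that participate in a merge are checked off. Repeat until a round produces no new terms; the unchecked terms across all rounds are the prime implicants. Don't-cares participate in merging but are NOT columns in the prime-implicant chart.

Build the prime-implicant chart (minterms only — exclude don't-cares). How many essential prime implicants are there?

4

[col 0] 00000*, 00001*, 00010*, 00011*, 00100*, 00101*, 01000*, 01011*, 01101*, 01111*, 10001*, 10010*, 10011*, 10110*, 10111*, 11100*, 11101*, 11110*, 11111*
[col 1] -0001*, -0010*, -0011*, -1101*, -1111*, 0-000, 0-011, 0-101, 00-00*, 00-01*, 000-0*, 000-1*, 0000-*, 0001-*, 0010-*, 01-11, 011-1*, 1-110*, 1-111*, 10-10*, 10-11*, 100-1*, 1001-*, 1011-*, 111-0*, 111-1*, 1110-*, 1111-*
[col 2] -00-1, -001-, -11-1, 00-0-, 000--, 1-11-, 10-1-, 111--
Prime implicants: -00-1, -001-, -11-1, 0-000, 0-011, 0-101, 00-0-, 000--, 01-11, 1-11-, 10-1-, 111--
PI chart (minterm → PIs covering it):
  0 | 0-000,00-0-,000--
  1 | -00-1,00-0-,000--
  2 | -001-,000--
  4 | 00-0-  (sole → essential)
  5 | 0-101,00-0-
  8 | 0-000  (sole → essential)
  11 | 0-011,01-11
  13 | -11-1,0-101
  15 | -11-1,01-11
  17 | -00-1  (sole → essential)
  18 | -001-,10-1-
  19 | -00-1,-001-,10-1-
  23 | 1-11-,10-1-
  28 | 111--  (sole → essential)
  29 | -11-1,111--
  30 | 1-11-,111--
  31 | -11-1,1-11-,111--
Essential prime implicants: -00-1, 0-000, 00-0-, 111--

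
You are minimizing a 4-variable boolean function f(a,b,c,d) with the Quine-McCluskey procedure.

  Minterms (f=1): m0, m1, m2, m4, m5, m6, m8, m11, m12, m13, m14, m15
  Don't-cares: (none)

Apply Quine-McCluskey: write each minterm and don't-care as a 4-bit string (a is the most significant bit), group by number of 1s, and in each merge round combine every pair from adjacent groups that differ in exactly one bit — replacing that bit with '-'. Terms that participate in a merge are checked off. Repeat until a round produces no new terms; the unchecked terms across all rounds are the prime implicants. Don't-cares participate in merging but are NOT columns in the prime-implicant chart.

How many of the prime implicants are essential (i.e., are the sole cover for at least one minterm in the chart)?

size-2^0 implicants → 0000(✓)  0001(✓)  0010(✓)  0100(✓)  0101(✓)  0110(✓)  1000(✓)  1011(✓)  1100(✓)  1101(✓)  1110(✓)  1111(✓)
size-2^1 implicants → -000(✓)  -100(✓)  -101(✓)  -110(✓)  0-00(✓)  0-01(✓)  0-10(✓)  00-0(✓)  000-(✓)  01-0(✓)  010-(✓)  1-00(✓)  1-11  11-0(✓)  11-1(✓)  110-(✓)  111-(✓)
size-2^2 implicants → --00  -1-0  -10-  0--0  0-0-  11--
Unchecked terms (primes): --00, -1-0, -10-, 0--0, 0-0-, 1-11, 11--
Minterm coverage:
  m0 ⊆ --00,0--0,0-0-
  m1 ⊆ 0-0- [E]
  m2 ⊆ 0--0 [E]
  m4 ⊆ --00,-1-0,-10-,0--0,0-0-
  m5 ⊆ -10-,0-0-
  m6 ⊆ -1-0,0--0
  m8 ⊆ --00 [E]
  m11 ⊆ 1-11 [E]
  m12 ⊆ --00,-1-0,-10-,11--
  m13 ⊆ -10-,11--
  m14 ⊆ -1-0,11--
  m15 ⊆ 1-11,11--
E = {--00, 0--0, 0-0-, 1-11}

4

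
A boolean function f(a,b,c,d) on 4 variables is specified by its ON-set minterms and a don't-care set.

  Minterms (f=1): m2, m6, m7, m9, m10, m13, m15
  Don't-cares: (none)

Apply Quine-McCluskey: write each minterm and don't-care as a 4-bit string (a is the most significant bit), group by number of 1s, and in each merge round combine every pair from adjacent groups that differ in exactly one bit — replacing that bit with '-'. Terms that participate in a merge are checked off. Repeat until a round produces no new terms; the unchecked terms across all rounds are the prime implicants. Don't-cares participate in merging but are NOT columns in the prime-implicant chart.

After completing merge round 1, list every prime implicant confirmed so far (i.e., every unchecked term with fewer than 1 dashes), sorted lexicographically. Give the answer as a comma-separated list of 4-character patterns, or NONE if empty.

Round 0: 0010✓ 0110✓ 0111✓ 1001✓ 1010✓ 1101✓ 1111✓
Round 1: -010 -111 0-10 011- 1-01 11-1
PIs = {-010, -111, 0-10, 011-, 1-01, 11-1}

NONE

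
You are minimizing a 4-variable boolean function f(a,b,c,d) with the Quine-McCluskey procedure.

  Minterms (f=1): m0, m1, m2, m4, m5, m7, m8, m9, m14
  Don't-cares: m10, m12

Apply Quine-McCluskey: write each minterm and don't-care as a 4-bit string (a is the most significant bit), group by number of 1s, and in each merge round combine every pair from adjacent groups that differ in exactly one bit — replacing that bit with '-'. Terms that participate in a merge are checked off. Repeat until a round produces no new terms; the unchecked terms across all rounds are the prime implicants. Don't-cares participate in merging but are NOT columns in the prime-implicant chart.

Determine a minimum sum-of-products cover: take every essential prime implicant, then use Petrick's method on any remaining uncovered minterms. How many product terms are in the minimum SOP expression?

size-2^0 implicants → 0000(✓)  0001(✓)  0010(✓)  0100(✓)  0101(✓)  0111(✓)  1000(✓)  1001(✓)  1010(✓)  1100(✓)  1110(✓)
size-2^1 implicants → -000(✓)  -001(✓)  -010(✓)  -100(✓)  0-00(✓)  0-01(✓)  00-0(✓)  000-(✓)  01-1  010-(✓)  1-00(✓)  1-10(✓)  10-0(✓)  100-(✓)  11-0(✓)
size-2^2 implicants → --00  -0-0  -00-  0-0-  1--0
Unchecked terms (primes): --00, -0-0, -00-, 0-0-, 01-1, 1--0
Minterm coverage:
  m0 ⊆ --00,-0-0,-00-,0-0-
  m1 ⊆ -00-,0-0-
  m2 ⊆ -0-0 [E]
  m4 ⊆ --00,0-0-
  m5 ⊆ 0-0-,01-1
  m7 ⊆ 01-1 [E]
  m8 ⊆ --00,-0-0,-00-,1--0
  m9 ⊆ -00- [E]
  m14 ⊆ 1--0 [E]
E = {-0-0, -00-, 01-1, 1--0}
Petrick residual → --00
Cover = c'd' + b'd' + b'c' + a'bd + ad'  |cover|=5

5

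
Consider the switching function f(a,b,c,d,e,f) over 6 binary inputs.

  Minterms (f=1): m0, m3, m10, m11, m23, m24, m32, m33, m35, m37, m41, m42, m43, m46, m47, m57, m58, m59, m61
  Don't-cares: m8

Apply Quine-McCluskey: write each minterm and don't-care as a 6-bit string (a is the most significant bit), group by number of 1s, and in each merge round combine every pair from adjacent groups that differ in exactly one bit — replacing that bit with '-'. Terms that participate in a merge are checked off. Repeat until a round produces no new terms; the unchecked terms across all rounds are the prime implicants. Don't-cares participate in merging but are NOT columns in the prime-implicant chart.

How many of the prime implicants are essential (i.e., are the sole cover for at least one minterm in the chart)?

[col 0] 000000*, 000011*, 001000*, 001010*, 001011*, 010111, 011000*, 100000*, 100001*, 100011*, 100101*, 101001*, 101010*, 101011*, 101110*, 101111*, 111001*, 111010*, 111011*, 111101*
[col 1] -00000, -00011*, -01010*, -01011*, 0-1000, 00-000, 00-011*, 0010-0, 00101-*, 1-1001*, 1-1010*, 1-1011*, 10-001*, 10-011*, 100-01, 1000-1*, 10000-, 101-10*, 101-11*, 1010-1*, 10101-*, 10111-*, 111-01, 1110-1*, 11101-*
[col 2] -0-011, -0101-, 1-10-1, 1-101-, 10-0-1, 101-1-
Prime implicants: -0-011, -00000, -0101-, 0-1000, 00-000, 0010-0, 010111, 1-10-1, 1-101-, 10-0-1, 100-01, 10000-, 101-1-, 111-01
PI chart (minterm → PIs covering it):
  0 | -00000,00-000
  3 | -0-011  (sole → essential)
  10 | -0101-,0010-0
  11 | -0-011,-0101-
  23 | 010111  (sole → essential)
  24 | 0-1000  (sole → essential)
  32 | -00000,10000-
  33 | 10-0-1,100-01,10000-
  35 | -0-011,10-0-1
  37 | 100-01  (sole → essential)
  41 | 1-10-1,10-0-1
  42 | -0101-,1-101-,101-1-
  43 | -0-011,-0101-,1-10-1,1-101-,10-0-1,101-1-
  46 | 101-1-  (sole → essential)
  47 | 101-1-  (sole → essential)
  57 | 1-10-1,111-01
  58 | 1-101-  (sole → essential)
  59 | 1-10-1,1-101-
  61 | 111-01  (sole → essential)
Essential prime implicants: -0-011, 0-1000, 010111, 1-101-, 100-01, 101-1-, 111-01

7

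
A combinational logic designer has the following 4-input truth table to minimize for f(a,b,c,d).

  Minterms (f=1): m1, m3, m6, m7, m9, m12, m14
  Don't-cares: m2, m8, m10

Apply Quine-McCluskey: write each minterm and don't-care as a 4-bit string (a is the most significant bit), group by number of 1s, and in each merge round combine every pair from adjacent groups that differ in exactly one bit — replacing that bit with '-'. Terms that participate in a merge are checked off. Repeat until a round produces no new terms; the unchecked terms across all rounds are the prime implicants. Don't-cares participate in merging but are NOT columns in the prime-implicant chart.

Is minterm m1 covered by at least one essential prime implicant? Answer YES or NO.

NO

[col 0] 0001*, 0010*, 0011*, 0110*, 0111*, 1000*, 1001*, 1010*, 1100*, 1110*
[col 1] -001, -010*, -110*, 0-10*, 0-11*, 00-1, 001-*, 011-*, 1-00*, 1-10*, 10-0*, 100-, 11-0*
[col 2] --10, 0-1-, 1--0
Prime implicants: --10, -001, 0-1-, 00-1, 1--0, 100-
PI chart (minterm → PIs covering it):
  1 | -001,00-1
  3 | 0-1-,00-1
  6 | --10,0-1-
  7 | 0-1-  (sole → essential)
  9 | -001,100-
  12 | 1--0  (sole → essential)
  14 | --10,1--0
Essential prime implicants: 0-1-, 1--0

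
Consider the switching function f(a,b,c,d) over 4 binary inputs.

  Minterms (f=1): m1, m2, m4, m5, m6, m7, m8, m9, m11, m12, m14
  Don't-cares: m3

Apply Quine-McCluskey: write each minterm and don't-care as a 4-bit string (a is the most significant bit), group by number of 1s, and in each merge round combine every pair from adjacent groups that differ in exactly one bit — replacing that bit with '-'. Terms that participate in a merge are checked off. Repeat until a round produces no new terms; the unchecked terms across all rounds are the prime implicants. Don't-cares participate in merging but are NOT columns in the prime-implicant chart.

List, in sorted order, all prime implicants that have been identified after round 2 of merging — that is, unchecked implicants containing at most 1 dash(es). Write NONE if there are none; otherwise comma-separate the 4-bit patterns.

1-00, 100-

[col 0] 0001*, 0010*, 0011*, 0100*, 0101*, 0110*, 0111*, 1000*, 1001*, 1011*, 1100*, 1110*
[col 1] -001*, -011*, -100*, -110*, 0-01*, 0-10*, 0-11*, 00-1*, 001-*, 01-0*, 01-1*, 010-*, 011-*, 1-00, 10-1*, 100-, 11-0*
[col 2] -0-1, -1-0, 0--1, 0-1-, 01--
Prime implicants: -0-1, -1-0, 0--1, 0-1-, 01--, 1-00, 100-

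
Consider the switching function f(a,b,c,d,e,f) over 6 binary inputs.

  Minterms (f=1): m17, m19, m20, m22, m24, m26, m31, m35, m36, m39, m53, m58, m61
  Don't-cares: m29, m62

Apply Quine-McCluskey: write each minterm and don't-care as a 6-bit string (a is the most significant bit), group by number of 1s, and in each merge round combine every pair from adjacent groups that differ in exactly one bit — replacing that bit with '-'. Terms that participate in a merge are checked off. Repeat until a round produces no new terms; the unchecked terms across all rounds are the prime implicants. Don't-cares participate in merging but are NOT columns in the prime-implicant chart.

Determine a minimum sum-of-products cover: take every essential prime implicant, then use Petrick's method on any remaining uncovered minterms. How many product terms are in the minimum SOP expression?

8

[col 0] 010001*, 010011*, 010100*, 010110*, 011000*, 011010*, 011101*, 011111*, 100011*, 100100, 100111*, 110101*, 111010*, 111101*, 111110*
[col 1] -11010, -11101, 0100-1, 0101-0, 0110-0, 0111-1, 100-11, 11-101, 111-10
Prime implicants: -11010, -11101, 0100-1, 0101-0, 0110-0, 0111-1, 100-11, 100100, 11-101, 111-10
PI chart (minterm → PIs covering it):
  17 | 0100-1  (sole → essential)
  19 | 0100-1  (sole → essential)
  20 | 0101-0  (sole → essential)
  22 | 0101-0  (sole → essential)
  24 | 0110-0  (sole → essential)
  26 | -11010,0110-0
  31 | 0111-1  (sole → essential)
  35 | 100-11  (sole → essential)
  36 | 100100  (sole → essential)
  39 | 100-11  (sole → essential)
  53 | 11-101  (sole → essential)
  58 | -11010,111-10
  61 | -11101,11-101
Essential prime implicants: 0100-1, 0101-0, 0110-0, 0111-1, 100-11, 100100, 11-101
Petrick residual → -11010
Minimum SOP uses 8 PIs: bcd'ef' + a'bc'd'f + a'bc'df' + a'bcd'f' + a'bcdf + ab'c'ef + ab'c'de'f' + abde'f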